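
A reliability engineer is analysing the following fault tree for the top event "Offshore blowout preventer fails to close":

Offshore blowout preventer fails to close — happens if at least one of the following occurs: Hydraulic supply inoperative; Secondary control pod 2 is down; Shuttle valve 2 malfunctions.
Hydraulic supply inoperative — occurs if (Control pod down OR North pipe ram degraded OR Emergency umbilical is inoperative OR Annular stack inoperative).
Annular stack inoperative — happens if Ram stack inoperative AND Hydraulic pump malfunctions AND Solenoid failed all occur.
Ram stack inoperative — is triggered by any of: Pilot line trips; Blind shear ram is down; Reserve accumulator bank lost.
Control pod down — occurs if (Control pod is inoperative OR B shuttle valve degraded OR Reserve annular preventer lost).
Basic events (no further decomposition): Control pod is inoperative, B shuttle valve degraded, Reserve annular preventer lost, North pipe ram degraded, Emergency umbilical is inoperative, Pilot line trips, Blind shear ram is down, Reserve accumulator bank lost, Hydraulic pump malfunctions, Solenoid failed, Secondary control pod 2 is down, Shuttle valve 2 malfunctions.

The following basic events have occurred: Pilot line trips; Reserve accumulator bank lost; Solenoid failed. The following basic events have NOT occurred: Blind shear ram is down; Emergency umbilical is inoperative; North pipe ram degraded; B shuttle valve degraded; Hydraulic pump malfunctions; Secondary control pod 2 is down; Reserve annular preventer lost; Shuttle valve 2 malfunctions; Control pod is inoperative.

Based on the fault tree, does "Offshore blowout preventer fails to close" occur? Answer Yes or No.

Control pod down [OR]: Control pod is inoperative=not, B shuttle valve degraded=not, Reserve annular preventer lost=not → no input occurs → does not occur.
Ram stack inoperative [OR]: Pilot line trips=occurs, Blind shear ram is down=not, Reserve accumulator bank lost=occurs → at least one input occurs → occurs.
Annular stack inoperative [AND]: Ram stack inoperative=occurs, Hydraulic pump malfunctions=not, Solenoid failed=occurs → not all inputs occur → does not occur.
Hydraulic supply inoperative [OR]: Control pod down=not, North pipe ram degraded=not, Emergency umbilical is inoperative=not, Annular stack inoperative=not → no input occurs → does not occur.
Offshore blowout preventer fails to close [OR]: Hydraulic supply inoperative=not, Secondary control pod 2 is down=not, Shuttle valve 2 malfunctions=not → no input occurs → does not occur.

No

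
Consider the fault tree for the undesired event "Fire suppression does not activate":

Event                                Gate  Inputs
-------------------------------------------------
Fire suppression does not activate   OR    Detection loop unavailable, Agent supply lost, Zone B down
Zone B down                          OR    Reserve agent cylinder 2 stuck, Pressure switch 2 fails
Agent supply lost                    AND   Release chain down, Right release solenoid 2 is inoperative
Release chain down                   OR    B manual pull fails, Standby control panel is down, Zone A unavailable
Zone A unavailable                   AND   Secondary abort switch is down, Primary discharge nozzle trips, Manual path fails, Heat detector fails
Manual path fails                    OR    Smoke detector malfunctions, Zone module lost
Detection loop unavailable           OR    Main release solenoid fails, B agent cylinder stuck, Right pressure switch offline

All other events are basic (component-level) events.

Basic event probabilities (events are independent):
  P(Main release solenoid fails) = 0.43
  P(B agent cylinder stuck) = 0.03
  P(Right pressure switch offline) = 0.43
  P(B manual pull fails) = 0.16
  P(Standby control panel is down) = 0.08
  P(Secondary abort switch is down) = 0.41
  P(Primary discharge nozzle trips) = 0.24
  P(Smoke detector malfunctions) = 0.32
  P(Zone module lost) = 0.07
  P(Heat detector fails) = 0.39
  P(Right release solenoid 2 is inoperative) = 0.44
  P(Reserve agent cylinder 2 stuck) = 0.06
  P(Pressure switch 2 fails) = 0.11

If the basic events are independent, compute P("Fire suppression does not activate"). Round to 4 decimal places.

0.7640

P(Detection loop unavailable) [OR] = 1 − (1−0.43) × (1−0.03) × (1−0.43) = 0.684847
P(Manual path fails) [OR] = 1 − (1−0.32) × (1−0.07) = 0.367600
P(Zone A unavailable) [AND] = 0.41 × 0.24 × 0.367600 × 0.39 = 0.014107
P(Release chain down) [OR] = 1 − (1−0.16) × (1−0.08) × (1−0.014107) = 0.238102
P(Agent supply lost) [AND] = 0.238102 × 0.44 = 0.104765
P(Zone B down) [OR] = 1 − (1−0.06) × (1−0.11) = 0.163400
P(Fire suppression does not activate) [OR] = 1 − (1−0.684847) × (1−0.104765) × (1−0.163400) = 0.763965
Rounded to 4 decimal places: P(Fire suppression does not activate) ≈ 0.7640.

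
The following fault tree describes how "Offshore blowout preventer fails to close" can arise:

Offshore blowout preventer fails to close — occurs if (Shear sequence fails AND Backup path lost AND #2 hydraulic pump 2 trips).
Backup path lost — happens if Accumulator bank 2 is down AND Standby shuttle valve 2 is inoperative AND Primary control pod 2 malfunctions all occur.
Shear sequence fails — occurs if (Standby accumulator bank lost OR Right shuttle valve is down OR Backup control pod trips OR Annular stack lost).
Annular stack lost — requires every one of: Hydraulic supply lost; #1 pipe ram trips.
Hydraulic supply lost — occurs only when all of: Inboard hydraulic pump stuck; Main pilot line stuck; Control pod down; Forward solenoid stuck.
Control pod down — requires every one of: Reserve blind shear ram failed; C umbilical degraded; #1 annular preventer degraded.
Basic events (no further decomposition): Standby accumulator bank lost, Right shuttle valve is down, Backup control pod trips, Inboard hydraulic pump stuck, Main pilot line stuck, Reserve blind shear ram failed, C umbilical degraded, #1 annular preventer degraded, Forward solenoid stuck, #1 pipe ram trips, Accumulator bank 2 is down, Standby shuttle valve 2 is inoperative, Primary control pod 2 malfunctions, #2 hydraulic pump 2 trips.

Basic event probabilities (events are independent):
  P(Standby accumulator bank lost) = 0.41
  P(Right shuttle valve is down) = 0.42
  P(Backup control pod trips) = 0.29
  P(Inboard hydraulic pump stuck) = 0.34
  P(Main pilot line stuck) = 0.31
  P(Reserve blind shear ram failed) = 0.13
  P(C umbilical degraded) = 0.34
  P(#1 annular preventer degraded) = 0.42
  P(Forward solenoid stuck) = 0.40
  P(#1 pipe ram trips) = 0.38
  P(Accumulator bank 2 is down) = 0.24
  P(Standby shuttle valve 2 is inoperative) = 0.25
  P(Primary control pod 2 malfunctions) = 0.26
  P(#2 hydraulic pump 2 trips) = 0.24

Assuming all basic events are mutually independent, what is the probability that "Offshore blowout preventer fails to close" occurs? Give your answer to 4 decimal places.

0.0028

P(Control pod down) [AND] = 0.13 × 0.34 × 0.42 = 0.018564
P(Hydraulic supply lost) [AND] = 0.34 × 0.31 × 0.018564 × 0.40 = 0.000783
P(Annular stack lost) [AND] = 0.000783 × 0.38 = 0.000298
P(Shear sequence fails) [OR] = 1 − (1−0.41) × (1−0.42) × (1−0.29) × (1−0.000298) = 0.757110
P(Backup path lost) [AND] = 0.24 × 0.25 × 0.26 = 0.015600
P(Offshore blowout preventer fails to close) [AND] = 0.757110 × 0.015600 × 0.24 = 0.002835
Rounded to 4 decimal places: P(Offshore blowout preventer fails to close) ≈ 0.0028.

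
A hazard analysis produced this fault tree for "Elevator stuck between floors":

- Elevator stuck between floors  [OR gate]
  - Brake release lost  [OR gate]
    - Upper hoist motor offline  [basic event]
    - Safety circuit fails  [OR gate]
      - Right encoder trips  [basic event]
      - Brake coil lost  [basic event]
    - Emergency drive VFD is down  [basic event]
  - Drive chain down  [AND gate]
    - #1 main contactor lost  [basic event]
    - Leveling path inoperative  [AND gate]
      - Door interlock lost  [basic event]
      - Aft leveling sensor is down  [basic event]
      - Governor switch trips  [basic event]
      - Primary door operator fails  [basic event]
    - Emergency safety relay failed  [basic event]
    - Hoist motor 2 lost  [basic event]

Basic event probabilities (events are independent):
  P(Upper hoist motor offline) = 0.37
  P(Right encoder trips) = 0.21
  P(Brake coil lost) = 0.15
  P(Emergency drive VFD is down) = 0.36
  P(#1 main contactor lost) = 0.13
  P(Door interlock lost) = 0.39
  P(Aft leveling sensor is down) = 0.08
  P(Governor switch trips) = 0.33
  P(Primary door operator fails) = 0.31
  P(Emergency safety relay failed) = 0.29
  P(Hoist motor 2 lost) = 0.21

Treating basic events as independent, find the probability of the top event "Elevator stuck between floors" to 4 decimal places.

P(Safety circuit fails) [OR] = 1 − (1−0.21) × (1−0.15) = 0.328500
P(Brake release lost) [OR] = 1 − (1−0.37) × (1−0.328500) × (1−0.36) = 0.729251
P(Leveling path inoperative) [AND] = 0.39 × 0.08 × 0.33 × 0.31 = 0.003192
P(Drive chain down) [AND] = 0.13 × 0.003192 × 0.29 × 0.21 = 0.000025
P(Elevator stuck between floors) [OR] = 1 − (1−0.729251) × (1−0.000025) = 0.729258
Rounded to 4 decimal places: P(Elevator stuck between floors) ≈ 0.7293.

0.7293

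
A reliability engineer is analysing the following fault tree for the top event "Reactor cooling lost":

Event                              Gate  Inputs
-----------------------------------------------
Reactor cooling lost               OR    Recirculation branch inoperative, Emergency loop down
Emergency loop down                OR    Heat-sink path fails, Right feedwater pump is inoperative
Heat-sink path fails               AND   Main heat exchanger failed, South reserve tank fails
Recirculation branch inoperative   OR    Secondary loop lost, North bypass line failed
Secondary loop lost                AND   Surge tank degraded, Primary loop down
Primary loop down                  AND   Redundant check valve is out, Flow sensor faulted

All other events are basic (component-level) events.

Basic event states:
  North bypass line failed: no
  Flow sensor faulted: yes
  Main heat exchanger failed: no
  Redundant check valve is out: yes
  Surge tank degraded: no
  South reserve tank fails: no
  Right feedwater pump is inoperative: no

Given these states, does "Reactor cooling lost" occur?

Primary loop down [AND]: Redundant check valve is out=occurs, Flow sensor faulted=occurs → all inputs occur → occurs.
Secondary loop lost [AND]: Surge tank degraded=not, Primary loop down=occurs → not all inputs occur → does not occur.
Recirculation branch inoperative [OR]: Secondary loop lost=not, North bypass line failed=not → no input occurs → does not occur.
Heat-sink path fails [AND]: Main heat exchanger failed=not, South reserve tank fails=not → not all inputs occur → does not occur.
Emergency loop down [OR]: Heat-sink path fails=not, Right feedwater pump is inoperative=not → no input occurs → does not occur.
Reactor cooling lost [OR]: Recirculation branch inoperative=not, Emergency loop down=not → no input occurs → does not occur.

No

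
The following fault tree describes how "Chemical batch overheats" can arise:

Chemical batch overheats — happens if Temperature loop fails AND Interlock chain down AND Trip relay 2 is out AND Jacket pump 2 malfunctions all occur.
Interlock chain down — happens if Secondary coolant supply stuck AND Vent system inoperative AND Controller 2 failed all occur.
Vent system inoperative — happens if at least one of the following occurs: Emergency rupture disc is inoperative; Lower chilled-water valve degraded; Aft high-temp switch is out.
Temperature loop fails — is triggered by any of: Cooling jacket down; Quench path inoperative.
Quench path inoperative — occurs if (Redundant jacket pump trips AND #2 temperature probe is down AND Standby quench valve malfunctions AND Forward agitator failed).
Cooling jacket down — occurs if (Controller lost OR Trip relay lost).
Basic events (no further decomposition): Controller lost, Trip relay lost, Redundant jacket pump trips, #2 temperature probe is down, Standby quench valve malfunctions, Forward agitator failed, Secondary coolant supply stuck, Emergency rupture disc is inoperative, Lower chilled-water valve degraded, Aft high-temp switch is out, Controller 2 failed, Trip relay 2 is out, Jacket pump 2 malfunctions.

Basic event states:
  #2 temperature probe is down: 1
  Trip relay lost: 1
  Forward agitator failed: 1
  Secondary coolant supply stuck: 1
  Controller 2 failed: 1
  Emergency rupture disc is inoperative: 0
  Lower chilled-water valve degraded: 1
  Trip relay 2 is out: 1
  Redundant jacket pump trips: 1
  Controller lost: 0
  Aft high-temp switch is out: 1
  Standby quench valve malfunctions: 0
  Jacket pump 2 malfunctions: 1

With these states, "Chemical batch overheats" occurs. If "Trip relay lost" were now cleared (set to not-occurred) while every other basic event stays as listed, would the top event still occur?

No

Counterfactual: set "Trip relay lost" to not occurred.
Cooling jacket down [OR]: Controller lost=not, Trip relay lost=not → no input occurs → does not occur.
Quench path inoperative [AND]: Redundant jacket pump trips=occurs, #2 temperature probe is down=occurs, Standby quench valve malfunctions=not, Forward agitator failed=occurs → not all inputs occur → does not occur.
Temperature loop fails [OR]: Cooling jacket down=not, Quench path inoperative=not → no input occurs → does not occur.
Vent system inoperative [OR]: Emergency rupture disc is inoperative=not, Lower chilled-water valve degraded=occurs, Aft high-temp switch is out=occurs → at least one input occurs → occurs.
Interlock chain down [AND]: Secondary coolant supply stuck=occurs, Vent system inoperative=occurs, Controller 2 failed=occurs → all inputs occur → occurs.
Chemical batch overheats [AND]: Temperature loop fails=not, Interlock chain down=occurs, Trip relay 2 is out=occurs, Jacket pump 2 malfunctions=occurs → not all inputs occur → does not occur.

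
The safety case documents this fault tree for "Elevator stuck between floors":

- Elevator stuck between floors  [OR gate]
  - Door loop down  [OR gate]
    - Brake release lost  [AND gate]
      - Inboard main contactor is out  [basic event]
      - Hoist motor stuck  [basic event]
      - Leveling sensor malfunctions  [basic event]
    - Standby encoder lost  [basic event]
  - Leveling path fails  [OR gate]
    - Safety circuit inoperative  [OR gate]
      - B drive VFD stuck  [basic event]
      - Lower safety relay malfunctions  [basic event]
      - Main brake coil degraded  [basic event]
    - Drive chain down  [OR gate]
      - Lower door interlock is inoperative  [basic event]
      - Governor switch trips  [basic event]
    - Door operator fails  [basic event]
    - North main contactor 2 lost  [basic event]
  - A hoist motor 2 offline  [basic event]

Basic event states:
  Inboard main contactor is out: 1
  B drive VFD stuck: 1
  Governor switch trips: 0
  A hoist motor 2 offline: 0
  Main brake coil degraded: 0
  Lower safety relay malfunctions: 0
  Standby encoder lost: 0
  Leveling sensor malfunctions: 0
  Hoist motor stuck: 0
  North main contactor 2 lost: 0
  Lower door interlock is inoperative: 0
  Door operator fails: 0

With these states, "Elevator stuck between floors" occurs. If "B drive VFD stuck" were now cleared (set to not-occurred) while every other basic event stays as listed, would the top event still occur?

No

Counterfactual: set "B drive VFD stuck" to not occurred.
Brake release lost [AND]: Inboard main contactor is out=occurs, Hoist motor stuck=not, Leveling sensor malfunctions=not → not all inputs occur → does not occur.
Door loop down [OR]: Brake release lost=not, Standby encoder lost=not → no input occurs → does not occur.
Safety circuit inoperative [OR]: B drive VFD stuck=not, Lower safety relay malfunctions=not, Main brake coil degraded=not → no input occurs → does not occur.
Drive chain down [OR]: Lower door interlock is inoperative=not, Governor switch trips=not → no input occurs → does not occur.
Leveling path fails [OR]: Safety circuit inoperative=not, Drive chain down=not, Door operator fails=not, North main contactor 2 lost=not → no input occurs → does not occur.
Elevator stuck between floors [OR]: Door loop down=not, Leveling path fails=not, A hoist motor 2 offline=not → no input occurs → does not occur.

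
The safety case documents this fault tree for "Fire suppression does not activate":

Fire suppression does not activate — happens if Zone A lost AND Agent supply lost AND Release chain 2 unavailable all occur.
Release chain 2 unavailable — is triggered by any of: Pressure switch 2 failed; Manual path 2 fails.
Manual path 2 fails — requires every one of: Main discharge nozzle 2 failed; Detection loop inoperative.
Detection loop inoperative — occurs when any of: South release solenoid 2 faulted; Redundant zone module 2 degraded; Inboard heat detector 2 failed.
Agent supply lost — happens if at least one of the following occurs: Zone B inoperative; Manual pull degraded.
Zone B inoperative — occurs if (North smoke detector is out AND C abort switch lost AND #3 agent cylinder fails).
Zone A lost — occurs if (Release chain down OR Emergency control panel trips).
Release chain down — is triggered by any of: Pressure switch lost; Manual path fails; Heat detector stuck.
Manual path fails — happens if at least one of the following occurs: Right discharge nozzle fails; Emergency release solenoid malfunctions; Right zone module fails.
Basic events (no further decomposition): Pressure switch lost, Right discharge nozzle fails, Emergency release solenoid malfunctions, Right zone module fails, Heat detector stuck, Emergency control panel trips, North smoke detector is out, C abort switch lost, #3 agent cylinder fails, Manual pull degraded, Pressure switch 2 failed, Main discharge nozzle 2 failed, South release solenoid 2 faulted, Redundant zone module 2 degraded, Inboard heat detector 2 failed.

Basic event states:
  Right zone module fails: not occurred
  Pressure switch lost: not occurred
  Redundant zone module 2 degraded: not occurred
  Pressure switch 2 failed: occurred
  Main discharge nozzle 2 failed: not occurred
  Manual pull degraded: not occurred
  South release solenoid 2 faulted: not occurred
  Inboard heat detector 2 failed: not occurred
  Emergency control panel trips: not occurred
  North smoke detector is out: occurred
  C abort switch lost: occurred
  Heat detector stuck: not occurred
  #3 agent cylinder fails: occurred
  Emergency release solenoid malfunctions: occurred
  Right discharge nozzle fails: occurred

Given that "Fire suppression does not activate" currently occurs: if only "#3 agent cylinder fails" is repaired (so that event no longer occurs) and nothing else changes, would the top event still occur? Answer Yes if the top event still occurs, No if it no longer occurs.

No

Counterfactual: set "#3 agent cylinder fails" to not occurred.
Manual path fails [OR]: Right discharge nozzle fails=occurs, Emergency release solenoid malfunctions=occurs, Right zone module fails=not → at least one input occurs → occurs.
Release chain down [OR]: Pressure switch lost=not, Manual path fails=occurs, Heat detector stuck=not → at least one input occurs → occurs.
Zone A lost [OR]: Release chain down=occurs, Emergency control panel trips=not → at least one input occurs → occurs.
Zone B inoperative [AND]: North smoke detector is out=occurs, C abort switch lost=occurs, #3 agent cylinder fails=not → not all inputs occur → does not occur.
Agent supply lost [OR]: Zone B inoperative=not, Manual pull degraded=not → no input occurs → does not occur.
Detection loop inoperative [OR]: South release solenoid 2 faulted=not, Redundant zone module 2 degraded=not, Inboard heat detector 2 failed=not → no input occurs → does not occur.
Manual path 2 fails [AND]: Main discharge nozzle 2 failed=not, Detection loop inoperative=not → not all inputs occur → does not occur.
Release chain 2 unavailable [OR]: Pressure switch 2 failed=occurs, Manual path 2 fails=not → at least one input occurs → occurs.
Fire suppression does not activate [AND]: Zone A lost=occurs, Agent supply lost=not, Release chain 2 unavailable=occurs → not all inputs occur → does not occur.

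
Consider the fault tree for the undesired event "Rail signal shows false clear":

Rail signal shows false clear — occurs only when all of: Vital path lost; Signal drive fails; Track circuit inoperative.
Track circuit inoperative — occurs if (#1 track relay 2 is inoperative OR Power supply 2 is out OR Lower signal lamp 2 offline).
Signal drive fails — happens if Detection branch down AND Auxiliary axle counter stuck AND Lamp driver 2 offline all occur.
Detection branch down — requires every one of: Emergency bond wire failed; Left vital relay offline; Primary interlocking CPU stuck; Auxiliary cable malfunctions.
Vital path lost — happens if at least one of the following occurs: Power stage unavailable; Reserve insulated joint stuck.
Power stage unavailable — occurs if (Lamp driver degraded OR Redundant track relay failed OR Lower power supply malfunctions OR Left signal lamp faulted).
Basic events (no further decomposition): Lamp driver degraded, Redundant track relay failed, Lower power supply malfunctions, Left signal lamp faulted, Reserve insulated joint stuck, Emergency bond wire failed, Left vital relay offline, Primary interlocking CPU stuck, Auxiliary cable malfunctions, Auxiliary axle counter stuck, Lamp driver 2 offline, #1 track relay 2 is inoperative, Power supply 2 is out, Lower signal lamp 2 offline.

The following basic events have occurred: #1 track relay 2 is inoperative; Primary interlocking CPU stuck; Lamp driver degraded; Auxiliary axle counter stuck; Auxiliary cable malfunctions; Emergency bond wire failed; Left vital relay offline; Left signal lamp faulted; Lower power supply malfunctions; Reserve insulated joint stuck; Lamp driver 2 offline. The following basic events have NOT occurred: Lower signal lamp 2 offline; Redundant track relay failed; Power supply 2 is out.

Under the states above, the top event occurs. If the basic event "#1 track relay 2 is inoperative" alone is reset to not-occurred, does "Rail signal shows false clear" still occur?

Counterfactual: set "#1 track relay 2 is inoperative" to not occurred.
Power stage unavailable [OR]: Lamp driver degraded=occurs, Redundant track relay failed=not, Lower power supply malfunctions=occurs, Left signal lamp faulted=occurs → at least one input occurs → occurs.
Vital path lost [OR]: Power stage unavailable=occurs, Reserve insulated joint stuck=occurs → at least one input occurs → occurs.
Detection branch down [AND]: Emergency bond wire failed=occurs, Left vital relay offline=occurs, Primary interlocking CPU stuck=occurs, Auxiliary cable malfunctions=occurs → all inputs occur → occurs.
Signal drive fails [AND]: Detection branch down=occurs, Auxiliary axle counter stuck=occurs, Lamp driver 2 offline=occurs → all inputs occur → occurs.
Track circuit inoperative [OR]: #1 track relay 2 is inoperative=not, Power supply 2 is out=not, Lower signal lamp 2 offline=not → no input occurs → does not occur.
Rail signal shows false clear [AND]: Vital path lost=occurs, Signal drive fails=occurs, Track circuit inoperative=not → not all inputs occur → does not occur.

No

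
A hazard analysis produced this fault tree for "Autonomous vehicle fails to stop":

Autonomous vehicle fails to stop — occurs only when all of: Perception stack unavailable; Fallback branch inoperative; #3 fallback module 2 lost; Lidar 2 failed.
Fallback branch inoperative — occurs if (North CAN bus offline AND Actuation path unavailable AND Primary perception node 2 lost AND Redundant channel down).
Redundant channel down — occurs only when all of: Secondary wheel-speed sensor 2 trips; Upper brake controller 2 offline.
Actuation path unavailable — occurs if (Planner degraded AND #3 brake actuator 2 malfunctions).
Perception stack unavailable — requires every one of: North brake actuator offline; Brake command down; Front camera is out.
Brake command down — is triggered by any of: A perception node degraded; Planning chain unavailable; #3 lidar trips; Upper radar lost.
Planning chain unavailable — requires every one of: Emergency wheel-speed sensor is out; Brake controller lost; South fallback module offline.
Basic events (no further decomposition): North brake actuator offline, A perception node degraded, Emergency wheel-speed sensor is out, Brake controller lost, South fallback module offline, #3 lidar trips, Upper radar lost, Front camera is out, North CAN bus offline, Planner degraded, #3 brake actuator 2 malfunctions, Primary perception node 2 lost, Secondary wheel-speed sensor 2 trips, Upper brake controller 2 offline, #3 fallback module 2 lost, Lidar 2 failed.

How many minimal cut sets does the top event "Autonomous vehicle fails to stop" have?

Planning chain unavailable [AND]: one cut set from each child combined → 1 × 1 × 1 = 1 cut set(s).
Brake command down [OR]: union of children's cut sets → 4 cut set(s).
Perception stack unavailable [AND]: one cut set from each child combined → 1 × 4 × 1 = 4 cut set(s).
Actuation path unavailable [AND]: one cut set from each child combined → 1 × 1 = 1 cut set(s).
Redundant channel down [AND]: one cut set from each child combined → 1 × 1 = 1 cut set(s).
Fallback branch inoperative [AND]: one cut set from each child combined → 1 × 1 × 1 × 1 = 1 cut set(s).
Autonomous vehicle fails to stop [AND]: one cut set from each child combined → 4 × 1 × 1 × 1 = 4 cut set(s).
Minimal cut sets: {#3 brake actuator 2 malfunctions, #3 fallback module 2 lost, A perception node degraded, Front camera is out, Lidar 2 failed, North CAN bus offline, North brake actuator offline, Planner degraded, Primary perception node 2 lost, Secondary wheel-speed sensor 2 trips, Upper brake controller 2 offline}; {#3 brake actuator 2 malfunctions, #3 fallback module 2 lost, Brake controller lost, Emergency wheel-speed sensor is out, Front camera is out, Lidar 2 failed, North CAN bus offline, North brake actuator offline, Planner degraded, Primary perception node 2 lost, Secondary wheel-speed sensor 2 trips, South fallback module offline, Upper brake controller 2 offline}; {#3 brake actuator 2 malfunctions, #3 fallback module 2 lost, #3 lidar trips, Front camera is out, Lidar 2 failed, North CAN bus offline, North brake actuator offline, Planner degraded, Primary perception node 2 lost, Secondary wheel-speed sensor 2 trips, Upper brake controller 2 offline}; {#3 brake actuator 2 malfunctions, #3 fallback module 2 lost, Front camera is out, Lidar 2 failed, North CAN bus offline, North brake actuator offline, Planner degraded, Primary perception node 2 lost, Secondary wheel-speed sensor 2 trips, Upper brake controller 2 offline, Upper radar lost}.

4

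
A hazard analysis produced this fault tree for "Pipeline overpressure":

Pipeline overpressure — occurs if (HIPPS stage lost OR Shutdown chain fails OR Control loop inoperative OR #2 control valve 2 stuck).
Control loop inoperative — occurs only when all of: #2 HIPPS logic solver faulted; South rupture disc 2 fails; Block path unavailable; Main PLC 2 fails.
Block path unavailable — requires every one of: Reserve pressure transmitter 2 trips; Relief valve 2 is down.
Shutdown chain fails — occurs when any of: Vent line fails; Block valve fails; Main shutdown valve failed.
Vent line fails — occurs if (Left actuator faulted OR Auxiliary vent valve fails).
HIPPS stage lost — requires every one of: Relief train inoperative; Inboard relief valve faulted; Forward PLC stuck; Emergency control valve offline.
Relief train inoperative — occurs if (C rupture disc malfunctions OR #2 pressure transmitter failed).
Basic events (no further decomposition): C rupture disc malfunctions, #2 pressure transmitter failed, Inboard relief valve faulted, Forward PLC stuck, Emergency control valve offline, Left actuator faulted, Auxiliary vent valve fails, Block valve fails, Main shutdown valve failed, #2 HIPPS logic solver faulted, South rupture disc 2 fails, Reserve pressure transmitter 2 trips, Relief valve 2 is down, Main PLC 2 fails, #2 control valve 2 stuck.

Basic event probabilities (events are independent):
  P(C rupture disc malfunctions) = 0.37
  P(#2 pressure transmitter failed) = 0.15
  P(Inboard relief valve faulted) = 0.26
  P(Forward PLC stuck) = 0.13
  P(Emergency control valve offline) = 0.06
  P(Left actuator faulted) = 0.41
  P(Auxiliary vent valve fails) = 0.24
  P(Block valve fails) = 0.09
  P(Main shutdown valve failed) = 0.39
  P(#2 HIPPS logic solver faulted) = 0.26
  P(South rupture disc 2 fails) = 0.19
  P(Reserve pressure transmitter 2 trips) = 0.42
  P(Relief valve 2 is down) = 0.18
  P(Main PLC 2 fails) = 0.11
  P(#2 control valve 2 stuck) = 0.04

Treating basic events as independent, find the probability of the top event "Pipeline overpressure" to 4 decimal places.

0.7614

P(Relief train inoperative) [OR] = 1 − (1−0.37) × (1−0.15) = 0.464500
P(HIPPS stage lost) [AND] = 0.464500 × 0.26 × 0.13 × 0.06 = 0.000942
P(Vent line fails) [OR] = 1 − (1−0.41) × (1−0.24) = 0.551600
P(Shutdown chain fails) [OR] = 1 − (1−0.551600) × (1−0.09) × (1−0.39) = 0.751093
P(Block path unavailable) [AND] = 0.42 × 0.18 = 0.075600
P(Control loop inoperative) [AND] = 0.26 × 0.19 × 0.075600 × 0.11 = 0.000411
P(Pipeline overpressure) [OR] = 1 − (1−0.000942) × (1−0.751093) × (1−0.000411) × (1−0.04) = 0.761372
Rounded to 4 decimal places: P(Pipeline overpressure) ≈ 0.7614.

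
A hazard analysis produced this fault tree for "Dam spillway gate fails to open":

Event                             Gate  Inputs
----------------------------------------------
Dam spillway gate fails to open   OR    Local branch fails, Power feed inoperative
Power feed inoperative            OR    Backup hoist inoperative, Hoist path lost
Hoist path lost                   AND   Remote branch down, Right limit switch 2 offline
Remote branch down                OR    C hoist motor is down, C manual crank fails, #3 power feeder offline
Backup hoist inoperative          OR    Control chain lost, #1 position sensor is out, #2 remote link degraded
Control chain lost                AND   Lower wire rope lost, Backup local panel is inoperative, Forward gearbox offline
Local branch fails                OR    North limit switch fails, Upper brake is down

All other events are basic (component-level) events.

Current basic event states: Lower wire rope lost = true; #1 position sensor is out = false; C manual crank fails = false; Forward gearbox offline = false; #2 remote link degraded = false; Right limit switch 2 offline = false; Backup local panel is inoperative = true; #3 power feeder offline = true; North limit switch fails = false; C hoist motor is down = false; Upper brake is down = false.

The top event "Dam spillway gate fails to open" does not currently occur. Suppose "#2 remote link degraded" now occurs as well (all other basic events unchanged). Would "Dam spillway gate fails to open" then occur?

Counterfactual: set "#2 remote link degraded" to occurred.
Local branch fails [OR]: North limit switch fails=not, Upper brake is down=not → no input occurs → does not occur.
Control chain lost [AND]: Lower wire rope lost=occurs, Backup local panel is inoperative=occurs, Forward gearbox offline=not → not all inputs occur → does not occur.
Backup hoist inoperative [OR]: Control chain lost=not, #1 position sensor is out=not, #2 remote link degraded=occurs → at least one input occurs → occurs.
Remote branch down [OR]: C hoist motor is down=not, C manual crank fails=not, #3 power feeder offline=occurs → at least one input occurs → occurs.
Hoist path lost [AND]: Remote branch down=occurs, Right limit switch 2 offline=not → not all inputs occur → does not occur.
Power feed inoperative [OR]: Backup hoist inoperative=occurs, Hoist path lost=not → at least one input occurs → occurs.
Dam spillway gate fails to open [OR]: Local branch fails=not, Power feed inoperative=occurs → at least one input occurs → occurs.

Yes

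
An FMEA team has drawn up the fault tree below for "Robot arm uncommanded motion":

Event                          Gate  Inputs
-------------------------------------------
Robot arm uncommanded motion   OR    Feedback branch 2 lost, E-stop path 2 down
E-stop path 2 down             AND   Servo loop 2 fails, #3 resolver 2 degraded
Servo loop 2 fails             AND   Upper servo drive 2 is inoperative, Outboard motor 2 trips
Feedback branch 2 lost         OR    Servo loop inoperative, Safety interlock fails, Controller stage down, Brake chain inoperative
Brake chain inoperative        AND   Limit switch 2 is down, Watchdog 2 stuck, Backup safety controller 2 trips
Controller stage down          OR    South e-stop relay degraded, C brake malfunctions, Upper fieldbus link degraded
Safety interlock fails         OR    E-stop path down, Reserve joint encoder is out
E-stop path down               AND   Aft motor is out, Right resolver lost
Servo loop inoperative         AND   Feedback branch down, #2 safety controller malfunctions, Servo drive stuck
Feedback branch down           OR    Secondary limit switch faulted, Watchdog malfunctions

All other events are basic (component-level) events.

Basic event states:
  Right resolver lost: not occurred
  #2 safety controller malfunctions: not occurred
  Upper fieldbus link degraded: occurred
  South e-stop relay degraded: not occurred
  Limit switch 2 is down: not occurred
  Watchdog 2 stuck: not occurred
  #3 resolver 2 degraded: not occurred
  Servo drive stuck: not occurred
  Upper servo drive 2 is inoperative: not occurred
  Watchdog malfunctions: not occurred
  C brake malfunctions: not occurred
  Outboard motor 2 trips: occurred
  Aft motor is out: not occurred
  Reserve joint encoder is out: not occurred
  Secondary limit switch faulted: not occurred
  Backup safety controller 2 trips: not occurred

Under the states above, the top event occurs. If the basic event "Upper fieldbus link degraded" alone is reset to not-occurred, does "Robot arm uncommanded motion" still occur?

No

Counterfactual: set "Upper fieldbus link degraded" to not occurred.
Feedback branch down [OR]: Secondary limit switch faulted=not, Watchdog malfunctions=not → no input occurs → does not occur.
Servo loop inoperative [AND]: Feedback branch down=not, #2 safety controller malfunctions=not, Servo drive stuck=not → not all inputs occur → does not occur.
E-stop path down [AND]: Aft motor is out=not, Right resolver lost=not → not all inputs occur → does not occur.
Safety interlock fails [OR]: E-stop path down=not, Reserve joint encoder is out=not → no input occurs → does not occur.
Controller stage down [OR]: South e-stop relay degraded=not, C brake malfunctions=not, Upper fieldbus link degraded=not → no input occurs → does not occur.
Brake chain inoperative [AND]: Limit switch 2 is down=not, Watchdog 2 stuck=not, Backup safety controller 2 trips=not → not all inputs occur → does not occur.
Feedback branch 2 lost [OR]: Servo loop inoperative=not, Safety interlock fails=not, Controller stage down=not, Brake chain inoperative=not → no input occurs → does not occur.
Servo loop 2 fails [AND]: Upper servo drive 2 is inoperative=not, Outboard motor 2 trips=occurs → not all inputs occur → does not occur.
E-stop path 2 down [AND]: Servo loop 2 fails=not, #3 resolver 2 degraded=not → not all inputs occur → does not occur.
Robot arm uncommanded motion [OR]: Feedback branch 2 lost=not, E-stop path 2 down=not → no input occurs → does not occur.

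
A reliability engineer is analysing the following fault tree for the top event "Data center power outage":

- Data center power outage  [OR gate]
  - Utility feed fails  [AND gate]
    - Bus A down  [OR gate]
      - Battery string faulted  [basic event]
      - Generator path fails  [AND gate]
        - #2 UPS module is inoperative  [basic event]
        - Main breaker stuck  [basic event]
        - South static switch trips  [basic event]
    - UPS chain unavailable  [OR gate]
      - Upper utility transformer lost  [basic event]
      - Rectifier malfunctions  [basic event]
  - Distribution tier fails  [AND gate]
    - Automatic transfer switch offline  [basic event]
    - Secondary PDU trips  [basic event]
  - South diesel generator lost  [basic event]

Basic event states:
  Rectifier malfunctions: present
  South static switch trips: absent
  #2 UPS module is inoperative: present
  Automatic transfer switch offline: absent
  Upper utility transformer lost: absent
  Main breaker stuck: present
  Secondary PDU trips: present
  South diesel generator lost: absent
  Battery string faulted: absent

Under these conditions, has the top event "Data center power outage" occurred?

No

Generator path fails [AND]: #2 UPS module is inoperative=occurs, Main breaker stuck=occurs, South static switch trips=not → not all inputs occur → does not occur.
Bus A down [OR]: Battery string faulted=not, Generator path fails=not → no input occurs → does not occur.
UPS chain unavailable [OR]: Upper utility transformer lost=not, Rectifier malfunctions=occurs → at least one input occurs → occurs.
Utility feed fails [AND]: Bus A down=not, UPS chain unavailable=occurs → not all inputs occur → does not occur.
Distribution tier fails [AND]: Automatic transfer switch offline=not, Secondary PDU trips=occurs → not all inputs occur → does not occur.
Data center power outage [OR]: Utility feed fails=not, Distribution tier fails=not, South diesel generator lost=not → no input occurs → does not occur.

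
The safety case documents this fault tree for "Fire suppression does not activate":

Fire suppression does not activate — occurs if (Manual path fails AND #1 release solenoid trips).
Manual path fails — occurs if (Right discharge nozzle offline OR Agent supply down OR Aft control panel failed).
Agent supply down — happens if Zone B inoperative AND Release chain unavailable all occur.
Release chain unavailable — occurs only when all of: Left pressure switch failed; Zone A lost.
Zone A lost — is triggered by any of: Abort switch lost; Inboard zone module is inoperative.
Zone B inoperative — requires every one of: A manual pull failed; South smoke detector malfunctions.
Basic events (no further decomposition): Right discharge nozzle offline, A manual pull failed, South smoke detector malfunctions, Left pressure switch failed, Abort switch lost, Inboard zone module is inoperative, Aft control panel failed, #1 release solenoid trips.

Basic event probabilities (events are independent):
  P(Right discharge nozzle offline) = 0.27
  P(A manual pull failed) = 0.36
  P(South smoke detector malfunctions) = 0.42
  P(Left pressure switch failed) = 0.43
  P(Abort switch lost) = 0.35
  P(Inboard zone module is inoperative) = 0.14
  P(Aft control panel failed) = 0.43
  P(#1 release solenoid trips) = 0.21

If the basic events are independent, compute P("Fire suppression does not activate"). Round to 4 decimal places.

0.1251

P(Zone B inoperative) [AND] = 0.36 × 0.42 = 0.151200
P(Zone A lost) [OR] = 1 − (1−0.35) × (1−0.14) = 0.441000
P(Release chain unavailable) [AND] = 0.43 × 0.441000 = 0.189630
P(Agent supply down) [AND] = 0.151200 × 0.189630 = 0.028672
P(Manual path fails) [OR] = 1 − (1−0.27) × (1−0.028672) × (1−0.43) = 0.595830
P(Fire suppression does not activate) [AND] = 0.595830 × 0.21 = 0.125124
Rounded to 4 decimal places: P(Fire suppression does not activate) ≈ 0.1251.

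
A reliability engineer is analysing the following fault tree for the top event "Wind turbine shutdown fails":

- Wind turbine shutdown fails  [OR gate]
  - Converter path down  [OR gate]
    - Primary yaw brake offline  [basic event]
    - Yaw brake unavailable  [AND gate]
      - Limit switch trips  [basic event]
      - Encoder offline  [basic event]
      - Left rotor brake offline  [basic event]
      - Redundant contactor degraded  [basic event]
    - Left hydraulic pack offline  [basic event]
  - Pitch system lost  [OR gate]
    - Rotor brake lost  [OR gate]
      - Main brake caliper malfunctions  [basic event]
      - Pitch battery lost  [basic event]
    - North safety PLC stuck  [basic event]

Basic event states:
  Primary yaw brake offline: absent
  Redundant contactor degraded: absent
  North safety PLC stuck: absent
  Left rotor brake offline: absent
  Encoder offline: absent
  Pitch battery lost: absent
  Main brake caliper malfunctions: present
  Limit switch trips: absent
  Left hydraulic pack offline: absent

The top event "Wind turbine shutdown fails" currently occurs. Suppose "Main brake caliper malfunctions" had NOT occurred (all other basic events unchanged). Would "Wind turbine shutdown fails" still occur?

No

Counterfactual: set "Main brake caliper malfunctions" to not occurred.
Yaw brake unavailable [AND]: Limit switch trips=not, Encoder offline=not, Left rotor brake offline=not, Redundant contactor degraded=not → not all inputs occur → does not occur.
Converter path down [OR]: Primary yaw brake offline=not, Yaw brake unavailable=not, Left hydraulic pack offline=not → no input occurs → does not occur.
Rotor brake lost [OR]: Main brake caliper malfunctions=not, Pitch battery lost=not → no input occurs → does not occur.
Pitch system lost [OR]: Rotor brake lost=not, North safety PLC stuck=not → no input occurs → does not occur.
Wind turbine shutdown fails [OR]: Converter path down=not, Pitch system lost=not → no input occurs → does not occur.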